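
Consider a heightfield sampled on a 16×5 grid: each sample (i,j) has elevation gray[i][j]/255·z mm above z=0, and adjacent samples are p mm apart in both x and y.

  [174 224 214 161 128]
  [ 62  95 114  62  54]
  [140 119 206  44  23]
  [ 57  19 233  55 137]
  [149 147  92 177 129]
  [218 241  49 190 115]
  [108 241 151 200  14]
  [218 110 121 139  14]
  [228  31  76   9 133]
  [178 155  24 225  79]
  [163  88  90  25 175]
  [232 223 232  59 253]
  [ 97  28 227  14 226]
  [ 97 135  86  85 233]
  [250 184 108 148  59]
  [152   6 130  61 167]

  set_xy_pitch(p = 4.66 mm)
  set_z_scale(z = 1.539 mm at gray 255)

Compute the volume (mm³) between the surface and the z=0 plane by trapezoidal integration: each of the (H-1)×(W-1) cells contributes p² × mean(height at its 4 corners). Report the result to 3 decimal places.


height_mm = gray/255 × 1.539; cell vol = 4.66² × mean(4 corners)
unit = 4.66² × 1.539 / (4×255) = 0.032765 mm³ per gray-sum
row 0: Σ corner-gray over 4 cells = 2158  → 70.7069
row 1: Σ corner-gray over 4 cells = 1559  → 51.0806
row 2: Σ corner-gray over 4 cells = 1709  → 55.9954
row 3: Σ corner-gray over 4 cells = 1918  → 62.8433
row 4: Σ corner-gray over 4 cells = 2403  → 78.7343
row 5: Σ corner-gray over 4 cells = 2599  → 85.1563
row 6: Σ corner-gray over 4 cells = 2278  → 74.6387
row 7: Σ corner-gray over 4 cells = 1565  → 51.2772
row 8: Σ corner-gray over 4 cells = 1658  → 54.3244
row 9: Σ corner-gray over 4 cells = 1809  → 59.2719
row 10: Σ corner-gray over 4 cells = 2257  → 73.9506
row 11: Σ corner-gray over 4 cells = 2374  → 77.7841
row 12: Σ corner-gray over 4 cells = 1803  → 59.0753
row 13: Σ corner-gray over 4 cells = 2131  → 69.8222
row 14: Σ corner-gray over 4 cells = 1902  → 62.3190
Σ rows: total corner-gray = 30123  → 986.9803 mm³

986.980


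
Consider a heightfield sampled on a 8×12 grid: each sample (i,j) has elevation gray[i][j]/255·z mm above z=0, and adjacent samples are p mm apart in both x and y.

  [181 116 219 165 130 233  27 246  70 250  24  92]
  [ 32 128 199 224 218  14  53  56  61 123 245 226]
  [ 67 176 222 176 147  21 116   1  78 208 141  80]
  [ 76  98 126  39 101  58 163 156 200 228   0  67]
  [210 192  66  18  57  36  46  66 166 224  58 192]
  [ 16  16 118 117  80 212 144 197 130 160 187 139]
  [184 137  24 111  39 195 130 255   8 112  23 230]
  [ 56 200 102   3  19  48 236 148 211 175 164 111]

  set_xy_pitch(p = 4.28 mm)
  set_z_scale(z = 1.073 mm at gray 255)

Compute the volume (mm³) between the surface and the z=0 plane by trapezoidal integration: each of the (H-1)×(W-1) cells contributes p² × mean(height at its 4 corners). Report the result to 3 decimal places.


721.670

height_mm = gray/255 × 1.073; cell vol = 4.28² × mean(4 corners)
unit = 4.28² × 1.073 / (4×255) = 0.0192702 mm³ per gray-sum
row 0: Σ corner-gray over 11 cells = 6133  → 118.1844
row 1: Σ corner-gray over 11 cells = 5619  → 108.2795
row 2: Σ corner-gray over 11 cells = 5200  → 100.2052
row 3: Σ corner-gray over 11 cells = 4741  → 91.3602
row 4: Σ corner-gray over 11 cells = 5137  → 98.9912
row 5: Σ corner-gray over 11 cells = 5359  → 103.2692
row 6: Σ corner-gray over 11 cells = 5261  → 101.3807
Σ rows: total corner-gray = 37450  → 721.6704 mm³


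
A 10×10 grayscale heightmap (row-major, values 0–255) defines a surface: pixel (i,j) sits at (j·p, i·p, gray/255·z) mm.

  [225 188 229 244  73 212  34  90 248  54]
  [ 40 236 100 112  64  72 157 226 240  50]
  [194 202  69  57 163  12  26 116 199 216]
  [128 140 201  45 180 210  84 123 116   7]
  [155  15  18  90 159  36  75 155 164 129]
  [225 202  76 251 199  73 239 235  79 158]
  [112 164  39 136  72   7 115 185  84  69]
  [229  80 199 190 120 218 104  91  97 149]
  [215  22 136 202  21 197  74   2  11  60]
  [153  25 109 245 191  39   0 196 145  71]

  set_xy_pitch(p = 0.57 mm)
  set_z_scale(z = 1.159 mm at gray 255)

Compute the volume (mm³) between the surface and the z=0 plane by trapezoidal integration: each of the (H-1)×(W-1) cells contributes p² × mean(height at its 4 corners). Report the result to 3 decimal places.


height_mm = gray/255 × 1.159; cell vol = 0.57² × mean(4 corners)
unit = 0.57² × 1.159 / (4×255) = 0.000369176 mm³ per gray-sum
row 0: Σ corner-gray over 9 cells = 5419  → 2.0006
row 1: Σ corner-gray over 9 cells = 4602  → 1.6989
row 2: Σ corner-gray over 9 cells = 4431  → 1.6358
row 3: Σ corner-gray over 9 cells = 4041  → 1.4918
row 4: Σ corner-gray over 9 cells = 4799  → 1.7717
row 5: Σ corner-gray over 9 cells = 4876  → 1.8001
row 6: Σ corner-gray over 9 cells = 4361  → 1.6100
row 7: Σ corner-gray over 9 cells = 4181  → 1.5435
row 8: Σ corner-gray over 9 cells = 3729  → 1.3767
Σ rows: total corner-gray = 40439  → 14.9291 mm³

14.929


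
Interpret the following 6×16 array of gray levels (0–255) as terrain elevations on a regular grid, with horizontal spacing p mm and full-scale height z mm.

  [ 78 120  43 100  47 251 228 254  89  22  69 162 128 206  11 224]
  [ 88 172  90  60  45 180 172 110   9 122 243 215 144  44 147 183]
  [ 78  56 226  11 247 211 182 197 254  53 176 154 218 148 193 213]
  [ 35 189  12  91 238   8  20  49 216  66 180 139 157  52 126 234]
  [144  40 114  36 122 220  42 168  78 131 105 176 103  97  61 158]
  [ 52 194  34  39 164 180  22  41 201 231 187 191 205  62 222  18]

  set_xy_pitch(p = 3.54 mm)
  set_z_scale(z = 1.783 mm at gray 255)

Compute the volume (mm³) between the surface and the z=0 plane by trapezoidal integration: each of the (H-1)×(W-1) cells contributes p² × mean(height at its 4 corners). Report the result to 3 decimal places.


843.458

height_mm = gray/255 × 1.783; cell vol = 3.54² × mean(4 corners)
unit = 3.54² × 1.783 / (4×255) = 0.0219057 mm³ per gray-sum
row 0: Σ corner-gray over 15 cells = 7539  → 165.1473
row 1: Σ corner-gray over 15 cells = 8720  → 191.0180
row 2: Σ corner-gray over 15 cells = 8298  → 181.7737
row 3: Σ corner-gray over 15 cells = 6643  → 145.5198
row 4: Σ corner-gray over 15 cells = 7304  → 159.9994
Σ rows: total corner-gray = 38504  → 843.4582 mm³


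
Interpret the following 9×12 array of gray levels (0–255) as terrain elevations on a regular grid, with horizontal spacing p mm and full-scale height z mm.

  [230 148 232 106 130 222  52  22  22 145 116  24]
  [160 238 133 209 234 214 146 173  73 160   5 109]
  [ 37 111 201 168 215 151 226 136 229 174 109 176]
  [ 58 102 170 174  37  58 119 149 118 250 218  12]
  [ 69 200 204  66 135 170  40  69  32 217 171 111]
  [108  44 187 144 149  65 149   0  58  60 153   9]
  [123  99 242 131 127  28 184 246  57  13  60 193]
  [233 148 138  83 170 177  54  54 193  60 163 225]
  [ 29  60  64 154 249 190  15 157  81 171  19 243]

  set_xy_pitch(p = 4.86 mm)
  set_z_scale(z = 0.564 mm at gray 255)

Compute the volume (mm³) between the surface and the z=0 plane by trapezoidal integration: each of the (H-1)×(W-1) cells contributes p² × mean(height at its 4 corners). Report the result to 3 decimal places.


height_mm = gray/255 × 0.564; cell vol = 4.86² × mean(4 corners)
unit = 4.86² × 0.564 / (4×255) = 0.0130602 mm³ per gray-sum
row 0: Σ corner-gray over 11 cells = 6083  → 79.4455
row 1: Σ corner-gray over 11 cells = 7092  → 92.6233
row 2: Σ corner-gray over 11 cells = 6513  → 85.0614
row 3: Σ corner-gray over 11 cells = 5648  → 73.7643
row 4: Σ corner-gray over 11 cells = 4923  → 64.2956
row 5: Σ corner-gray over 11 cells = 4825  → 63.0157
row 6: Σ corner-gray over 11 cells = 5628  → 73.5031
row 7: Σ corner-gray over 11 cells = 5530  → 72.2232
Σ rows: total corner-gray = 46242  → 603.9321 mm³

603.932


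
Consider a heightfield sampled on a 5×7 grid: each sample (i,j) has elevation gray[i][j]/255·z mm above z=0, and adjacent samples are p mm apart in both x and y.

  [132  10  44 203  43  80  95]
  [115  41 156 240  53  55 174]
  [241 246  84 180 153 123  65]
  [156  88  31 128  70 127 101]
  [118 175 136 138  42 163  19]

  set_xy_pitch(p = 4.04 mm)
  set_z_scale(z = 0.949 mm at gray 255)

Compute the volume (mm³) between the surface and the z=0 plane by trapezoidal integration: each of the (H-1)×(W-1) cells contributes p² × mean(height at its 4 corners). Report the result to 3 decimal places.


height_mm = gray/255 × 0.949; cell vol = 4.04² × mean(4 corners)
unit = 4.04² × 0.949 / (4×255) = 0.0151855 mm³ per gray-sum
row 0: Σ corner-gray over 6 cells = 2366  → 35.9289
row 1: Σ corner-gray over 6 cells = 3257  → 49.4591
row 2: Σ corner-gray over 6 cells = 3023  → 45.9057
row 3: Σ corner-gray over 6 cells = 2590  → 39.3304
Σ rows: total corner-gray = 11236  → 170.6242 mm³

170.624


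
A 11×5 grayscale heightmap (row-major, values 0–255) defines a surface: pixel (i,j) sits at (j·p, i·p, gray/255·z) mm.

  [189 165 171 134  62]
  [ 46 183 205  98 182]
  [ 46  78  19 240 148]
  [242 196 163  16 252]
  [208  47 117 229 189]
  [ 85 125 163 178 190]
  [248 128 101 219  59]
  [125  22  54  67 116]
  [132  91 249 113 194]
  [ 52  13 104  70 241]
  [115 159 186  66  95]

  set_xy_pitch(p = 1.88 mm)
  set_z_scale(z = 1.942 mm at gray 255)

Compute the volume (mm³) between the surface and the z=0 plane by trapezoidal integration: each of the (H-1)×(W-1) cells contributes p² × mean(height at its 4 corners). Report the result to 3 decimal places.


140.540

height_mm = gray/255 × 1.942; cell vol = 1.88² × mean(4 corners)
unit = 1.88² × 1.942 / (4×255) = 0.00672922 mm³ per gray-sum
row 0: Σ corner-gray over 4 cells = 2391  → 16.0896
row 1: Σ corner-gray over 4 cells = 2068  → 13.9160
row 2: Σ corner-gray over 4 cells = 2112  → 14.2121
row 3: Σ corner-gray over 4 cells = 2427  → 16.3318
row 4: Σ corner-gray over 4 cells = 2390  → 16.0828
row 5: Σ corner-gray over 4 cells = 2410  → 16.2174
row 6: Σ corner-gray over 4 cells = 1730  → 11.6416
row 7: Σ corner-gray over 4 cells = 1759  → 11.8367
row 8: Σ corner-gray over 4 cells = 1899  → 12.7788
row 9: Σ corner-gray over 4 cells = 1699  → 11.4329
Σ rows: total corner-gray = 20885  → 140.5398 mm³


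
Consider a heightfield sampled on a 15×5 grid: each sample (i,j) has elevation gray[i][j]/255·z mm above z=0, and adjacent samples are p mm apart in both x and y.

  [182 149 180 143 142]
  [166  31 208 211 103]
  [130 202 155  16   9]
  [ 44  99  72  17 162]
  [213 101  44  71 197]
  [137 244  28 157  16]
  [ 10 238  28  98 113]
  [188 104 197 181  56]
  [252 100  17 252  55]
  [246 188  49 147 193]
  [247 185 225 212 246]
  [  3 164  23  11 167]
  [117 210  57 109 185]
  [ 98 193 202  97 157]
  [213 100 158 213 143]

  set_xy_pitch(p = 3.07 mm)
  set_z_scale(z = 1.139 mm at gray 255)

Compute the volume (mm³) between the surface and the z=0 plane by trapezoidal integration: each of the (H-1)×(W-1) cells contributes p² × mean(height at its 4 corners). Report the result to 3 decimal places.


height_mm = gray/255 × 1.139; cell vol = 3.07² × mean(4 corners)
unit = 3.07² × 1.139 / (4×255) = 0.0105245 mm³ per gray-sum
row 0: Σ corner-gray over 4 cells = 2437  → 25.6481
row 1: Σ corner-gray over 4 cells = 2054  → 21.6173
row 2: Σ corner-gray over 4 cells = 1467  → 15.4394
row 3: Σ corner-gray over 4 cells = 1424  → 14.9868
row 4: Σ corner-gray over 4 cells = 1853  → 19.5018
row 5: Σ corner-gray over 4 cells = 1862  → 19.5966
row 6: Σ corner-gray over 4 cells = 2059  → 21.6699
row 7: Σ corner-gray over 4 cells = 2253  → 23.7116
row 8: Σ corner-gray over 4 cells = 2252  → 23.7011
row 9: Σ corner-gray over 4 cells = 2944  → 30.9840
row 10: Σ corner-gray over 4 cells = 2303  → 24.2379
row 11: Σ corner-gray over 4 cells = 1620  → 17.0496
row 12: Σ corner-gray over 4 cells = 2293  → 24.1326
row 13: Σ corner-gray over 4 cells = 2537  → 26.7006
Σ rows: total corner-gray = 29358  → 308.9774 mm³

308.977


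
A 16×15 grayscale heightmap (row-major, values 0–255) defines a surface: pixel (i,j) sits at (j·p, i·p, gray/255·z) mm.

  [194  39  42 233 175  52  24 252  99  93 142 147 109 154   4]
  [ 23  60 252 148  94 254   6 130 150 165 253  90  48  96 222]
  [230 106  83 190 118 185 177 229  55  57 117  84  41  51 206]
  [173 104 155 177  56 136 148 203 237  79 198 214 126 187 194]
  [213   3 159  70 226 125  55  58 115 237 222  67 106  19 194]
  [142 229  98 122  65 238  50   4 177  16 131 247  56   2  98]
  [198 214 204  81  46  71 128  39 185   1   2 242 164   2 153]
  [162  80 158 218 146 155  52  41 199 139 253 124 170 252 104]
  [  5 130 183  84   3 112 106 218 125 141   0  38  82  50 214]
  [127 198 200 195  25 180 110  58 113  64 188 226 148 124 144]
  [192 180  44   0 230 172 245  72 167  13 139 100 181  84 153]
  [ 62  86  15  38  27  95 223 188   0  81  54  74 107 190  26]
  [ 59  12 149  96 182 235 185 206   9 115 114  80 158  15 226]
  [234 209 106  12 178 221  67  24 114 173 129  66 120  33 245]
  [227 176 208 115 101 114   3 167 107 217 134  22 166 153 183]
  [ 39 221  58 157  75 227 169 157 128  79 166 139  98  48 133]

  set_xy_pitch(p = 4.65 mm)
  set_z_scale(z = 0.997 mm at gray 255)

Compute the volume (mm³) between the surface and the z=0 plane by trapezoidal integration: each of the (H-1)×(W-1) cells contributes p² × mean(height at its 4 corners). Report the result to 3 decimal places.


2202.894

height_mm = gray/255 × 0.997; cell vol = 4.65² × mean(4 corners)
unit = 4.65² × 0.997 / (4×255) = 0.0211349 mm³ per gray-sum
row 0: Σ corner-gray over 14 cells = 7057  → 149.1492
row 1: Σ corner-gray over 14 cells = 7159  → 151.3050
row 2: Σ corner-gray over 14 cells = 7829  → 165.4654
row 3: Σ corner-gray over 14 cells = 7738  → 163.5421
row 4: Σ corner-gray over 14 cells = 6441  → 136.1301
row 5: Σ corner-gray over 14 cells = 6219  → 131.4382
row 6: Σ corner-gray over 14 cells = 7349  → 155.3206
row 7: Σ corner-gray over 14 cells = 7003  → 148.0079
row 8: Σ corner-gray over 14 cells = 6692  → 141.4350
row 9: Σ corner-gray over 14 cells = 7528  → 159.1038
row 10: Σ corner-gray over 14 cells = 6043  → 127.7184
row 11: Σ corner-gray over 14 cells = 5841  → 123.4491
row 12: Σ corner-gray over 14 cells = 6780  → 143.2949
row 13: Σ corner-gray over 14 cells = 7159  → 151.3050
row 14: Σ corner-gray over 14 cells = 7392  → 156.2294
Σ rows: total corner-gray = 104230  → 2202.8942 mm³


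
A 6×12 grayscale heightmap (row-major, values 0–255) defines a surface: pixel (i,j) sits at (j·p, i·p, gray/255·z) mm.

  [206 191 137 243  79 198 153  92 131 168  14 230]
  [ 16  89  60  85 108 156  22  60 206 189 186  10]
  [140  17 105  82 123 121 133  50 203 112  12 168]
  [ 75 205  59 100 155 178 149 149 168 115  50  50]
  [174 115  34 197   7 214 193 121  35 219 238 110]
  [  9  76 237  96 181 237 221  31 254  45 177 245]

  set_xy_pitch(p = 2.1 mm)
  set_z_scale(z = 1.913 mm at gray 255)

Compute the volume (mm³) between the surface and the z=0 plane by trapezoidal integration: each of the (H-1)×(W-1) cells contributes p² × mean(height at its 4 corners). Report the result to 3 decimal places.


height_mm = gray/255 × 1.913; cell vol = 2.1² × mean(4 corners)
unit = 2.1² × 1.913 / (4×255) = 0.00827091 mm³ per gray-sum
row 0: Σ corner-gray over 11 cells = 5596  → 46.2840
row 1: Σ corner-gray over 11 cells = 4572  → 37.8146
row 2: Σ corner-gray over 11 cells = 5005  → 41.3959
row 3: Σ corner-gray over 11 cells = 5811  → 48.0623
row 4: Σ corner-gray over 11 cells = 6394  → 52.8842
Σ rows: total corner-gray = 27378  → 226.4410 mm³

226.441


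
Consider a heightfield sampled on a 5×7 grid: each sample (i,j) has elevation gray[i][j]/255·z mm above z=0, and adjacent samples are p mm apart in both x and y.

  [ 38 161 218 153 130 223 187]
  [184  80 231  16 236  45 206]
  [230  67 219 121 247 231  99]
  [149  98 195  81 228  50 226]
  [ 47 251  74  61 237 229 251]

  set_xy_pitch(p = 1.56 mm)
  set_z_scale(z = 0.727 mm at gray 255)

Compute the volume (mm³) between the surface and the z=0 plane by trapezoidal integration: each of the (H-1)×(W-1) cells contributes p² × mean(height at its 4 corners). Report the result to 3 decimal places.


height_mm = gray/255 × 0.727; cell vol = 1.56² × mean(4 corners)
unit = 1.56² × 0.727 / (4×255) = 0.00173454 mm³ per gray-sum
row 0: Σ corner-gray over 6 cells = 3601  → 6.2461
row 1: Σ corner-gray over 6 cells = 3705  → 6.4265
row 2: Σ corner-gray over 6 cells = 3778  → 6.5531
row 3: Σ corner-gray over 6 cells = 3681  → 6.3848
Σ rows: total corner-gray = 14765  → 25.6104 mm³

25.610


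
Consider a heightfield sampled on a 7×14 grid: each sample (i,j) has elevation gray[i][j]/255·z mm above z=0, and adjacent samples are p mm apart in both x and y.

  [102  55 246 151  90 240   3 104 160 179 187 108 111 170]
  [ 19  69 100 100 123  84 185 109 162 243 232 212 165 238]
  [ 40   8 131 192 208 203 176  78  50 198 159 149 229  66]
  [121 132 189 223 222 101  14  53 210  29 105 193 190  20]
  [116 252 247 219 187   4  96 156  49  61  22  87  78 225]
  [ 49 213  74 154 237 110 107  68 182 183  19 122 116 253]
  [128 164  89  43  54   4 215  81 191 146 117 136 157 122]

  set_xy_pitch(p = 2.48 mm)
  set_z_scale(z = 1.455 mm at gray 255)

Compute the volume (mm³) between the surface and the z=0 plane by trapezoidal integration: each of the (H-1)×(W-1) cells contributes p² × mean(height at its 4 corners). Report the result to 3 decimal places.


368.078

height_mm = gray/255 × 1.455; cell vol = 2.48² × mean(4 corners)
unit = 2.48² × 1.455 / (4×255) = 0.00877336 mm³ per gray-sum
row 0: Σ corner-gray over 13 cells = 7365  → 64.6158
row 1: Σ corner-gray over 13 cells = 7493  → 65.7388
row 2: Σ corner-gray over 13 cells = 7131  → 62.5629
row 3: Σ corner-gray over 13 cells = 6720  → 58.9570
row 4: Σ corner-gray over 13 cells = 6729  → 59.0360
row 5: Σ corner-gray over 13 cells = 6516  → 57.1672
Σ rows: total corner-gray = 41954  → 368.0777 mm³


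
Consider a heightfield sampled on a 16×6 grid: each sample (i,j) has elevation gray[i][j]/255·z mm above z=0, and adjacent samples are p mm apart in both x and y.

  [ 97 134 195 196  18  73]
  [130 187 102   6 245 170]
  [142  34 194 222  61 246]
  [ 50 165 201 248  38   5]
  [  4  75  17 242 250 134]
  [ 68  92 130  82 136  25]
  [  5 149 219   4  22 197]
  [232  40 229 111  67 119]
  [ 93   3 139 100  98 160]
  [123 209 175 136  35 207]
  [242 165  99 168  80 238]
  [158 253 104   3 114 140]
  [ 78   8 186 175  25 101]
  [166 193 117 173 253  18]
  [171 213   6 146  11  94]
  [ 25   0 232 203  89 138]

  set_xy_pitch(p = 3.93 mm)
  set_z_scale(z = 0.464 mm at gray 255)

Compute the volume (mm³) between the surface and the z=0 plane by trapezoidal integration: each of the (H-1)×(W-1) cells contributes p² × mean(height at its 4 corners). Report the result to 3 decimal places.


height_mm = gray/255 × 0.464; cell vol = 3.93² × mean(4 corners)
unit = 3.93² × 0.464 / (4×255) = 0.00702592 mm³ per gray-sum
row 0: Σ corner-gray over 5 cells = 2636  → 18.5203
row 1: Σ corner-gray over 5 cells = 2790  → 19.6023
row 2: Σ corner-gray over 5 cells = 2769  → 19.4548
row 3: Σ corner-gray over 5 cells = 2665  → 18.7241
row 4: Σ corner-gray over 5 cells = 2279  → 16.0121
row 5: Σ corner-gray over 5 cells = 1963  → 13.7919
row 6: Σ corner-gray over 5 cells = 2235  → 15.7029
row 7: Σ corner-gray over 5 cells = 2178  → 15.3024
row 8: Σ corner-gray over 5 cells = 2373  → 16.6725
row 9: Σ corner-gray over 5 cells = 2944  → 20.6843
row 10: Σ corner-gray over 5 cells = 2750  → 19.3213
row 11: Σ corner-gray over 5 cells = 2213  → 15.5484
row 12: Σ corner-gray over 5 cells = 2623  → 18.4290
row 13: Σ corner-gray over 5 cells = 2673  → 18.7803
row 14: Σ corner-gray over 5 cells = 2228  → 15.6537
Σ rows: total corner-gray = 37319  → 262.2001 mm³

262.200


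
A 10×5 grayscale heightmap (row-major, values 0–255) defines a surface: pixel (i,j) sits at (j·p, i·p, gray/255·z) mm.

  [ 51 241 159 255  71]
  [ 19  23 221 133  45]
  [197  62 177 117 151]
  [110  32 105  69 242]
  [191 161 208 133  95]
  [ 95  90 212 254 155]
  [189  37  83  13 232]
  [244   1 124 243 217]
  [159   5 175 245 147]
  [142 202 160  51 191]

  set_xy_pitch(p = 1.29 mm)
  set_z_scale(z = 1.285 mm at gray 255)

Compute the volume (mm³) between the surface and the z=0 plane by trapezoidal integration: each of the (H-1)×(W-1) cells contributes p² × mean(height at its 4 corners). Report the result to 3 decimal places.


height_mm = gray/255 × 1.285; cell vol = 1.29² × mean(4 corners)
unit = 1.29² × 1.285 / (4×255) = 0.00209644 mm³ per gray-sum
row 0: Σ corner-gray over 4 cells = 2250  → 4.7170
row 1: Σ corner-gray over 4 cells = 1878  → 3.9371
row 2: Σ corner-gray over 4 cells = 1824  → 3.8239
row 3: Σ corner-gray over 4 cells = 2054  → 4.3061
row 4: Σ corner-gray over 4 cells = 2652  → 5.5598
row 5: Σ corner-gray over 4 cells = 2049  → 4.2956
row 6: Σ corner-gray over 4 cells = 1884  → 3.9497
row 7: Σ corner-gray over 4 cells = 2353  → 4.9329
row 8: Σ corner-gray over 4 cells = 2315  → 4.8533
Σ rows: total corner-gray = 19259  → 40.3753 mm³

40.375


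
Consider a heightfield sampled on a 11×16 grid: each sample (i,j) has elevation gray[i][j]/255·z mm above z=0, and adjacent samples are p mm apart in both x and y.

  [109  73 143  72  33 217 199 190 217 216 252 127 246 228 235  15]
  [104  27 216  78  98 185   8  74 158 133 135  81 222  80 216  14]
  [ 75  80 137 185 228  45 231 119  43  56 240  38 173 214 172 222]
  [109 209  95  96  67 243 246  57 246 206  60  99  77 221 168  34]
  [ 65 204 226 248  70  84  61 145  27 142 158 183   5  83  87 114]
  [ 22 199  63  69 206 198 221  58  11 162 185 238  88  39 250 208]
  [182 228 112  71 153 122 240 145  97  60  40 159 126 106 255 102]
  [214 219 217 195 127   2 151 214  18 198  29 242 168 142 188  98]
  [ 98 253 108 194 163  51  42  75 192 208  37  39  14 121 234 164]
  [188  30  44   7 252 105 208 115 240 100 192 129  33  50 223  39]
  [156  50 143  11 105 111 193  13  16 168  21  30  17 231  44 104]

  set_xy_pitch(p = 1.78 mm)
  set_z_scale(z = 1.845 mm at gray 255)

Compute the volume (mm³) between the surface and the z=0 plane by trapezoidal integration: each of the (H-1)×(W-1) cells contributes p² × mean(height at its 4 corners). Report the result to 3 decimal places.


height_mm = gray/255 × 1.845; cell vol = 1.78² × mean(4 corners)
unit = 1.78² × 1.845 / (4×255) = 0.00573108 mm³ per gray-sum
row 0: Σ corner-gray over 15 cells = 8560  → 49.0580
row 1: Σ corner-gray over 15 cells = 7759  → 44.4674
row 2: Σ corner-gray over 15 cells = 8542  → 48.9549
row 3: Σ corner-gray over 15 cells = 7948  → 45.5506
row 4: Σ corner-gray over 15 cells = 7829  → 44.8686
row 5: Σ corner-gray over 15 cells = 8316  → 47.6596
row 6: Σ corner-gray over 15 cells = 8644  → 49.5394
row 7: Σ corner-gray over 15 cells = 8256  → 47.3158
row 8: Σ corner-gray over 15 cells = 7407  → 42.4501
row 9: Σ corner-gray over 15 cells = 6249  → 35.8135
Σ rows: total corner-gray = 79510  → 455.6779 mm³

455.678


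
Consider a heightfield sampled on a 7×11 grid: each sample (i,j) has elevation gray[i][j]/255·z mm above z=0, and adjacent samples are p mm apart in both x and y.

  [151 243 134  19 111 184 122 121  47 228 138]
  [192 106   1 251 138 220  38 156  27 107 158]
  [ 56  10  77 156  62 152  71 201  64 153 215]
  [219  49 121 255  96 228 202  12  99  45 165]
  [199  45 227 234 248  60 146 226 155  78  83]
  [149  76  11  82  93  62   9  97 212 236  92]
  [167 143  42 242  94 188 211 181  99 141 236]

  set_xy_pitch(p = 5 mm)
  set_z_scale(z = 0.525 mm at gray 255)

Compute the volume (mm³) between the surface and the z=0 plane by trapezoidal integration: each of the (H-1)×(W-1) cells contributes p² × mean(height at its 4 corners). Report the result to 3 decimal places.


height_mm = gray/255 × 0.525; cell vol = 5² × mean(4 corners)
unit = 5² × 0.525 / (4×255) = 0.0128676 mm³ per gray-sum
row 0: Σ corner-gray over 10 cells = 5145  → 66.2040
row 1: Σ corner-gray over 10 cells = 4601  → 59.2040
row 2: Σ corner-gray over 10 cells = 4761  → 61.2629
row 3: Σ corner-gray over 10 cells = 5718  → 73.5772
row 4: Σ corner-gray over 10 cells = 5117  → 65.8438
row 5: Σ corner-gray over 10 cells = 5082  → 65.3934
Σ rows: total corner-gray = 30424  → 391.4853 mm³

391.485


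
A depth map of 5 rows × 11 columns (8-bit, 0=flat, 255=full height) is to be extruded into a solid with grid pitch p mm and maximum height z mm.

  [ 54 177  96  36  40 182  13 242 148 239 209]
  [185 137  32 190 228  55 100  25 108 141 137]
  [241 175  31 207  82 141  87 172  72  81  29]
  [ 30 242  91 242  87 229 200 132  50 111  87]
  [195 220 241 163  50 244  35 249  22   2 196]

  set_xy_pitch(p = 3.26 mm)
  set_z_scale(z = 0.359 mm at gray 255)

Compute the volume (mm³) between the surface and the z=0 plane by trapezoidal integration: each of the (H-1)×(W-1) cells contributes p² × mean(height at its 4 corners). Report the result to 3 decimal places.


77.286

height_mm = gray/255 × 0.359; cell vol = 3.26² × mean(4 corners)
unit = 3.26² × 0.359 / (4×255) = 0.0037405 mm³ per gray-sum
row 0: Σ corner-gray over 10 cells = 4963  → 18.5641
row 1: Σ corner-gray over 10 cells = 4720  → 17.6552
row 2: Σ corner-gray over 10 cells = 5251  → 19.6414
row 3: Σ corner-gray over 10 cells = 5728  → 21.4256
Σ rows: total corner-gray = 20662  → 77.2862 mm³


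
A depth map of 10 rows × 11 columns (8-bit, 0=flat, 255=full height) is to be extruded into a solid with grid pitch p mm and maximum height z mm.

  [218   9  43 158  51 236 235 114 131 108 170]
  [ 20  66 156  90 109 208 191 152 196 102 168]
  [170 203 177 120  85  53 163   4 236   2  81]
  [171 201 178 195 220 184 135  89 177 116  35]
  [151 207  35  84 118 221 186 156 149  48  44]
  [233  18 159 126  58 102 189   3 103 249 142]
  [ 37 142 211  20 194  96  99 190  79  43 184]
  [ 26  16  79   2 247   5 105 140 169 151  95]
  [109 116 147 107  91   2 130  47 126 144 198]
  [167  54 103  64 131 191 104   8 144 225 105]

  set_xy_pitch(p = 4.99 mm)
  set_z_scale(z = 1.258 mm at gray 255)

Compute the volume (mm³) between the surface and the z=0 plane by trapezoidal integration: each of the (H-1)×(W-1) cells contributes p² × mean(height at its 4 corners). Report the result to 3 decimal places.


height_mm = gray/255 × 1.258; cell vol = 4.99² × mean(4 corners)
unit = 4.99² × 1.258 / (4×255) = 0.0307101 mm³ per gray-sum
row 0: Σ corner-gray over 10 cells = 5286  → 162.3337
row 1: Σ corner-gray over 10 cells = 5065  → 155.5468
row 2: Σ corner-gray over 10 cells = 5533  → 169.9191
row 3: Σ corner-gray over 10 cells = 5799  → 178.0880
row 4: Σ corner-gray over 10 cells = 4992  → 153.3049
row 5: Σ corner-gray over 10 cells = 4758  → 146.1188
row 6: Σ corner-gray over 10 cells = 4318  → 132.6063
row 7: Σ corner-gray over 10 cells = 4076  → 125.1745
row 8: Σ corner-gray over 10 cells = 4447  → 136.5679
Σ rows: total corner-gray = 44274  → 1359.6600 mm³

1359.660


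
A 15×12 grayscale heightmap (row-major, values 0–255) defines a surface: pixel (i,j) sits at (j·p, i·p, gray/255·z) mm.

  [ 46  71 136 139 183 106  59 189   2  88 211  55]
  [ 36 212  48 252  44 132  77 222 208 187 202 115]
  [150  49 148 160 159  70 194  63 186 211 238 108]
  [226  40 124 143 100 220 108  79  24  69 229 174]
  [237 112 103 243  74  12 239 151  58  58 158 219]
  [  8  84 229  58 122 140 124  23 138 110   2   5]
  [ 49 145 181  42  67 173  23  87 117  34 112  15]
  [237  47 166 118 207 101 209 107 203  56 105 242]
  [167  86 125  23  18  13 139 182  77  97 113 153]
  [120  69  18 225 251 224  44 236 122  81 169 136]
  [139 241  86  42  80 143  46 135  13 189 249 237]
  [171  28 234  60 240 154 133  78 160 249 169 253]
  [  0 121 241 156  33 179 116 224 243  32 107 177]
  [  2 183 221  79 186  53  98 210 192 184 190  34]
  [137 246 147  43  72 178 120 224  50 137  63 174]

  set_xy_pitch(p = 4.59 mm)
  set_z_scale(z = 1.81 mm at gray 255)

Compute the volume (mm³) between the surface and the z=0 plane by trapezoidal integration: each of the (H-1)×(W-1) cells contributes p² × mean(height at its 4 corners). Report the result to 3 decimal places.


2970.656

height_mm = gray/255 × 1.81; cell vol = 4.59² × mean(4 corners)
unit = 4.59² × 1.81 / (4×255) = 0.0373855 mm³ per gray-sum
row 0: Σ corner-gray over 11 cells = 5788  → 216.3876
row 1: Σ corner-gray over 11 cells = 6533  → 244.2398
row 2: Σ corner-gray over 11 cells = 5886  → 220.0513
row 3: Σ corner-gray over 11 cells = 5544  → 207.2655
row 4: Σ corner-gray over 11 cells = 4945  → 184.8715
row 5: Σ corner-gray over 11 cells = 4099  → 153.2434
row 6: Σ corner-gray over 11 cells = 5143  → 192.2739
row 7: Σ corner-gray over 11 cells = 5183  → 193.7693
row 8: Σ corner-gray over 11 cells = 5200  → 194.4049
row 9: Σ corner-gray over 11 cells = 5958  → 222.7431
row 10: Σ corner-gray over 11 cells = 6258  → 233.9588
row 11: Σ corner-gray over 11 cells = 6515  → 243.5669
row 12: Σ corner-gray over 11 cells = 6309  → 235.8654
row 13: Σ corner-gray over 11 cells = 6099  → 228.0145
Σ rows: total corner-gray = 79460  → 2970.6558 mm³


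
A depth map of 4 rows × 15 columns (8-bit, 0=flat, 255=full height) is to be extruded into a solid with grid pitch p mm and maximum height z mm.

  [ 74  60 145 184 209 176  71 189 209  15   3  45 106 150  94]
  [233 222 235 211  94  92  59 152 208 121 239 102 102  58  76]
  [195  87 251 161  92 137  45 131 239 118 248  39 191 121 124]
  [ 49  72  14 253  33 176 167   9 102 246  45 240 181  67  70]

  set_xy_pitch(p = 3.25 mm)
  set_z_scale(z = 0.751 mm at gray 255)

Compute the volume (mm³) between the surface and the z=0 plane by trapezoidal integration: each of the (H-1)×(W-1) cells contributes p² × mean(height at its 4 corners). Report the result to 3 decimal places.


178.068

height_mm = gray/255 × 0.751; cell vol = 3.25² × mean(4 corners)
unit = 3.25² × 0.751 / (4×255) = 0.0077769 mm³ per gray-sum
row 0: Σ corner-gray over 14 cells = 7391  → 57.4791
row 1: Σ corner-gray over 14 cells = 8138  → 63.2884
row 2: Σ corner-gray over 14 cells = 7368  → 57.3002
Σ rows: total corner-gray = 22897  → 178.0677 mm³


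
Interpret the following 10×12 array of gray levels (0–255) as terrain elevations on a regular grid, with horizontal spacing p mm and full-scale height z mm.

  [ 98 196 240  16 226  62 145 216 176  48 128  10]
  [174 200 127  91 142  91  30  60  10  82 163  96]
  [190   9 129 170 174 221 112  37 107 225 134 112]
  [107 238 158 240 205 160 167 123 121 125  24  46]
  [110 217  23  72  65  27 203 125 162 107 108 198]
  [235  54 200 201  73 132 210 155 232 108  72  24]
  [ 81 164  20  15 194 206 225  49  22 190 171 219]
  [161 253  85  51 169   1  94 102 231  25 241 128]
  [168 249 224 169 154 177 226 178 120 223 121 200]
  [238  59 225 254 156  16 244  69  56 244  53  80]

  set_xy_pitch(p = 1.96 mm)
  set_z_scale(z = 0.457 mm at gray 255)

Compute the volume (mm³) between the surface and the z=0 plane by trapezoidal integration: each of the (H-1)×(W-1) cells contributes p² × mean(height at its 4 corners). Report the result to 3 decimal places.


92.362

height_mm = gray/255 × 0.457; cell vol = 1.96² × mean(4 corners)
unit = 1.96² × 0.457 / (4×255) = 0.00172119 mm³ per gray-sum
row 0: Σ corner-gray over 11 cells = 5276  → 9.0810
row 1: Σ corner-gray over 11 cells = 5200  → 8.9502
row 2: Σ corner-gray over 11 cells = 6213  → 10.6937
row 3: Σ corner-gray over 11 cells = 5801  → 9.9846
row 4: Σ corner-gray over 11 cells = 5659  → 9.7402
row 5: Σ corner-gray over 11 cells = 5945  → 10.2325
row 6: Σ corner-gray over 11 cells = 5605  → 9.6473
row 7: Σ corner-gray over 11 cells = 6843  → 11.7781
row 8: Σ corner-gray over 11 cells = 7120  → 12.2549
Σ rows: total corner-gray = 53662  → 92.3624 mm³


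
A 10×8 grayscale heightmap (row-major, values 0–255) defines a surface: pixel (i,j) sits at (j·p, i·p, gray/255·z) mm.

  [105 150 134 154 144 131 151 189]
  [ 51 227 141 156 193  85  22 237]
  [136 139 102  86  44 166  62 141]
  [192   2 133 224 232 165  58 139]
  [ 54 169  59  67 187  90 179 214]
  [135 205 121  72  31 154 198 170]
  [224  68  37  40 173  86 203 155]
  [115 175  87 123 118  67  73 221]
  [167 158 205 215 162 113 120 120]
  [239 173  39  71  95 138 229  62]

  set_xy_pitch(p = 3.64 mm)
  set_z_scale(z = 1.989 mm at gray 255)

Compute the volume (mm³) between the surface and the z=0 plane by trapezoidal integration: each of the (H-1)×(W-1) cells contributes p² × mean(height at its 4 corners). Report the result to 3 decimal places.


845.455

height_mm = gray/255 × 1.989; cell vol = 3.64² × mean(4 corners)
unit = 3.64² × 1.989 / (4×255) = 0.0258367 mm³ per gray-sum
row 0: Σ corner-gray over 7 cells = 3958  → 102.2617
row 1: Σ corner-gray over 7 cells = 3411  → 88.1291
row 2: Σ corner-gray over 7 cells = 3434  → 88.7233
row 3: Σ corner-gray over 7 cells = 3729  → 96.3451
row 4: Σ corner-gray over 7 cells = 3637  → 93.9682
row 5: Σ corner-gray over 7 cells = 3460  → 89.3951
row 6: Σ corner-gray over 7 cells = 3215  → 83.0651
row 7: Σ corner-gray over 7 cells = 3855  → 99.6006
row 8: Σ corner-gray over 7 cells = 4024  → 103.9670
Σ rows: total corner-gray = 32723  → 845.4550 mm³


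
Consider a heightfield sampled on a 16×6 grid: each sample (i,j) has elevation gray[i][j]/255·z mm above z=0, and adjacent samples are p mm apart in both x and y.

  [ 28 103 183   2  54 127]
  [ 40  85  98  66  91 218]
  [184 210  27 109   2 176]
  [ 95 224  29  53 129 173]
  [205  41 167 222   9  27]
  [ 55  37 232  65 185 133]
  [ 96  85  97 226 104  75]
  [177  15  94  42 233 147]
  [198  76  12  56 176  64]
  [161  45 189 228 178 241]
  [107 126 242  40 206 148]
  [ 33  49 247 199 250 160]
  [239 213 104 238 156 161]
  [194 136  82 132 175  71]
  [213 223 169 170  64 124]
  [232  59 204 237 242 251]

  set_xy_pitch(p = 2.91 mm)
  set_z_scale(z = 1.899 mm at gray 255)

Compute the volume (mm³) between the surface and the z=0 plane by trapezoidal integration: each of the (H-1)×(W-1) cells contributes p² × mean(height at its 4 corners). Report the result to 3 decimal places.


height_mm = gray/255 × 1.899; cell vol = 2.91² × mean(4 corners)
unit = 2.91² × 1.899 / (4×255) = 0.0157656 mm³ per gray-sum
row 0: Σ corner-gray over 5 cells = 1777  → 28.0155
row 1: Σ corner-gray over 5 cells = 1994  → 31.4366
row 2: Σ corner-gray over 5 cells = 2194  → 34.5897
row 3: Σ corner-gray over 5 cells = 2248  → 35.4411
row 4: Σ corner-gray over 5 cells = 2336  → 36.8285
row 5: Σ corner-gray over 5 cells = 2421  → 38.1685
row 6: Σ corner-gray over 5 cells = 2287  → 36.0559
row 7: Σ corner-gray over 5 cells = 1994  → 31.4366
row 8: Σ corner-gray over 5 cells = 2584  → 40.7383
row 9: Σ corner-gray over 5 cells = 3165  → 49.8982
row 10: Σ corner-gray over 5 cells = 3166  → 49.9139
row 11: Σ corner-gray over 5 cells = 3505  → 55.2585
row 12: Σ corner-gray over 5 cells = 3137  → 49.4567
row 13: Σ corner-gray over 5 cells = 2904  → 45.7833
row 14: Σ corner-gray over 5 cells = 3556  → 56.0625
Σ rows: total corner-gray = 39268  → 619.0840 mm³

619.084


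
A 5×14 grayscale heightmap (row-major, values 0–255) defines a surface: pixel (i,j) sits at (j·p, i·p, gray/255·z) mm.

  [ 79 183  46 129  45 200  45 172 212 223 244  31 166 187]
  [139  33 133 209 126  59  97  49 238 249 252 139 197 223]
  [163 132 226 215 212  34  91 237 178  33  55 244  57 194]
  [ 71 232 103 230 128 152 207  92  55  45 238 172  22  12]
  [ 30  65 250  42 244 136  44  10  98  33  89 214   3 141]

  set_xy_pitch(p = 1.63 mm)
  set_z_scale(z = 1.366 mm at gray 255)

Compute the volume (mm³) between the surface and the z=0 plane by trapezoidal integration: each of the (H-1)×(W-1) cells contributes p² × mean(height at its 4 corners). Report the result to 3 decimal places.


101.667

height_mm = gray/255 × 1.366; cell vol = 1.63² × mean(4 corners)
unit = 1.63² × 1.366 / (4×255) = 0.00355816 mm³ per gray-sum
row 0: Σ corner-gray over 13 cells = 7582  → 26.9780
row 1: Σ corner-gray over 13 cells = 7709  → 27.4299
row 2: Σ corner-gray over 13 cells = 7220  → 25.6899
row 3: Σ corner-gray over 13 cells = 6062  → 21.5696
Σ rows: total corner-gray = 28573  → 101.6674 mm³


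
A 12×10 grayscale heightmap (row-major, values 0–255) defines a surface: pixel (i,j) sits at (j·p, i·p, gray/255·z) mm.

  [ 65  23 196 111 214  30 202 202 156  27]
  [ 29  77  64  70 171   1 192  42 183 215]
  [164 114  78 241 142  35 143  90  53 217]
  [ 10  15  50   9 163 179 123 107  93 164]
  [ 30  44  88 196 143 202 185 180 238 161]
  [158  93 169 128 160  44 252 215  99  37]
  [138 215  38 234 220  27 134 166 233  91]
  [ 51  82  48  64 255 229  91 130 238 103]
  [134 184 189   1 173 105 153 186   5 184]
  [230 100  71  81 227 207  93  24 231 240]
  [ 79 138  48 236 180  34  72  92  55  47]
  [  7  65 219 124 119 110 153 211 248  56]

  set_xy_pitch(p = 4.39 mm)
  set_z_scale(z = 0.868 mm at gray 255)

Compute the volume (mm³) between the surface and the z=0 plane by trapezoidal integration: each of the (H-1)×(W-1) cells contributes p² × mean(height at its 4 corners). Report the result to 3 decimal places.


height_mm = gray/255 × 0.868; cell vol = 4.39² × mean(4 corners)
unit = 4.39² × 0.868 / (4×255) = 0.0164002 mm³ per gray-sum
row 0: Σ corner-gray over 9 cells = 4204  → 68.9464
row 1: Σ corner-gray over 9 cells = 4017  → 65.8795
row 2: Σ corner-gray over 9 cells = 3825  → 62.7307
row 3: Σ corner-gray over 9 cells = 4395  → 72.0788
row 4: Σ corner-gray over 9 cells = 5258  → 86.2321
row 5: Σ corner-gray over 9 cells = 5278  → 86.5601
row 6: Σ corner-gray over 9 cells = 5191  → 85.1333
row 7: Σ corner-gray over 9 cells = 4738  → 77.7040
row 8: Σ corner-gray over 9 cells = 4848  → 79.5081
row 9: Σ corner-gray over 9 cells = 4374  → 71.7344
row 10: Σ corner-gray over 9 cells = 4397  → 72.1116
Σ rows: total corner-gray = 50525  → 828.6191 mm³

828.619


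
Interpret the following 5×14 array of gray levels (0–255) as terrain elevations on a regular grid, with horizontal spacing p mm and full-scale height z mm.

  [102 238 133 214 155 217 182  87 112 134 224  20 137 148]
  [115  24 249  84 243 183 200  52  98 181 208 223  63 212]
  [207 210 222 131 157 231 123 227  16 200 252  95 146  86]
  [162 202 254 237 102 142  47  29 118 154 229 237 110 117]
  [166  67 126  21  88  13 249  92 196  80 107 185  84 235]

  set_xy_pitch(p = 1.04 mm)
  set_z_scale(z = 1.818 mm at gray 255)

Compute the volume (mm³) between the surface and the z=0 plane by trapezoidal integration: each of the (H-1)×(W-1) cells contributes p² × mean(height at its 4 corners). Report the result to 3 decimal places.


height_mm = gray/255 × 1.818; cell vol = 1.04² × mean(4 corners)
unit = 1.04² × 1.818 / (4×255) = 0.00192779 mm³ per gray-sum
row 0: Σ corner-gray over 13 cells = 7899  → 15.2276
row 1: Σ corner-gray over 13 cells = 8256  → 15.9159
row 2: Σ corner-gray over 13 cells = 8314  → 16.0277
row 3: Σ corner-gray over 13 cells = 7018  → 13.5293
Σ rows: total corner-gray = 31487  → 60.7004 mm³

60.700


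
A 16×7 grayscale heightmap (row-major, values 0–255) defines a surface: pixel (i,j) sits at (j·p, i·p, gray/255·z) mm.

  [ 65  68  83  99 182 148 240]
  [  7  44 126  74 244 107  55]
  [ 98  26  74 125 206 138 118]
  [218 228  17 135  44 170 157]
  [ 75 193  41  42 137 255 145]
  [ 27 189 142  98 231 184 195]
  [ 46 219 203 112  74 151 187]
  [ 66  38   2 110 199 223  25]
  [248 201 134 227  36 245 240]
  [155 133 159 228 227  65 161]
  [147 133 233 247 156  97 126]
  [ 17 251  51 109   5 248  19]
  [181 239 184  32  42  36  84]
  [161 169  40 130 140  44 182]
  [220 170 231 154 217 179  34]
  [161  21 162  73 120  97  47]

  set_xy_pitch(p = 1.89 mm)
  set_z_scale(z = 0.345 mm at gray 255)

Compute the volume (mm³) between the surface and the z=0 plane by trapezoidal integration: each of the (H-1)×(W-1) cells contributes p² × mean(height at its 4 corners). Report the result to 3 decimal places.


58.694

height_mm = gray/255 × 0.345; cell vol = 1.89² × mean(4 corners)
unit = 1.89² × 0.345 / (4×255) = 0.00120821 mm³ per gray-sum
row 0: Σ corner-gray over 6 cells = 2717  → 3.2827
row 1: Σ corner-gray over 6 cells = 2606  → 3.1486
row 2: Σ corner-gray over 6 cells = 2917  → 3.5243
row 3: Σ corner-gray over 6 cells = 3119  → 3.7684
row 4: Σ corner-gray over 6 cells = 3466  → 4.1877
row 5: Σ corner-gray over 6 cells = 3661  → 4.4233
row 6: Σ corner-gray over 6 cells = 2986  → 3.6077
row 7: Σ corner-gray over 6 cells = 3409  → 4.1188
row 8: Σ corner-gray over 6 cells = 4114  → 4.9706
row 9: Σ corner-gray over 6 cells = 3945  → 4.7664
row 10: Σ corner-gray over 6 cells = 3369  → 4.0705
row 11: Σ corner-gray over 6 cells = 2695  → 3.2561
row 12: Σ corner-gray over 6 cells = 2720  → 3.2863
row 13: Σ corner-gray over 6 cells = 3545  → 4.2831
row 14: Σ corner-gray over 6 cells = 3310  → 3.9992
Σ rows: total corner-gray = 48579  → 58.6936 mm³
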